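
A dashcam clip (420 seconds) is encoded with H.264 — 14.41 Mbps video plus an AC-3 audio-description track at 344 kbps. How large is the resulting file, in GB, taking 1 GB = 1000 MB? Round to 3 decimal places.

0.775 GB

Audio: 344 kbps = 0.344 Mbps.
Total bitrate: 14.41 + 0.344 = 14.754 Mbps.
Stream data: 14.754 Mbps × 420 s = 6196.7 Mb.
6,197 Mb ÷ 8 = 774.6 MB → 0.7746 GB.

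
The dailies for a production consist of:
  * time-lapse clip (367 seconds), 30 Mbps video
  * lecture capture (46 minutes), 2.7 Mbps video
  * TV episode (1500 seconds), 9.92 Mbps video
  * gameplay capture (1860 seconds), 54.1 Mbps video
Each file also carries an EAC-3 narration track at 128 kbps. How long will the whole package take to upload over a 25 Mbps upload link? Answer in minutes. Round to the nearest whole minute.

Audio: 128 kbps = 0.128 Mbps.
time-lapse clip: 30.128 Mbps × 367 s = 11057.0 Mb
lecture capture: 2.828 Mbps × 2760 s = 7805.3 Mb
TV episode: 10.048 Mbps × 1500 s = 15072.0 Mb
gameplay capture: 54.228 Mbps × 1860 s = 100864.1 Mb
Total: 134798.3 Mb = 16849.8 MB.
At 25 Mbps: 134798.3 / 25 = 5392 s ≈ 89.9 minutes.

90 minutes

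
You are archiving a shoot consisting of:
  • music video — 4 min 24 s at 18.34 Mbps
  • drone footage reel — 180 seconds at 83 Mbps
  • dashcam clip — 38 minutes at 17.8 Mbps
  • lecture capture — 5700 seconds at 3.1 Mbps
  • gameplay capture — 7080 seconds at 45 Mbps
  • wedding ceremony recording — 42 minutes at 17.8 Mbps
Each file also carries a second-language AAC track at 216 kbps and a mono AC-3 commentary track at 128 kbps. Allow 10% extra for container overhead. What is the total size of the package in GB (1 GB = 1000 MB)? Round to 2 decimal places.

61.56 GB

Audio total: 216 + 128 = 344 kbps = 0.344 Mbps.
music video: 18.684 Mbps × 264 s × 1.10 = 5425.8 Mb
drone footage reel: 83.344 Mbps × 180 s × 1.10 = 16502.1 Mb
dashcam clip: 18.144 Mbps × 2280 s × 1.10 = 45505.2 Mb
lecture capture: 3.444 Mbps × 5700 s × 1.10 = 21593.9 Mb
gameplay capture: 45.344 Mbps × 7080 s × 1.10 = 353139.1 Mb
wedding ceremony recording: 18.144 Mbps × 2520 s × 1.10 = 50295.2 Mb
Total: 492461.2 Mb = 61557.7 MB.
= 61.56 GB.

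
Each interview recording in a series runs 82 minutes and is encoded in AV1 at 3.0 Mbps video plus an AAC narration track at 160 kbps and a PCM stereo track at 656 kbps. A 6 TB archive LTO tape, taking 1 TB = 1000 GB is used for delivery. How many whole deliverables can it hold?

82 min = 4920 s
Audio total: 160 + 656 = 816 kbps = 0.816 Mbps.
Total bitrate: 3.816 Mbps.
Per item: 3.816 Mbps × 4920 s = 18,775 Mb = 2,347 MB.
Capacity: 6 TB = 48,000,000 Mb; 2556.63 items → 2556 complete.

2556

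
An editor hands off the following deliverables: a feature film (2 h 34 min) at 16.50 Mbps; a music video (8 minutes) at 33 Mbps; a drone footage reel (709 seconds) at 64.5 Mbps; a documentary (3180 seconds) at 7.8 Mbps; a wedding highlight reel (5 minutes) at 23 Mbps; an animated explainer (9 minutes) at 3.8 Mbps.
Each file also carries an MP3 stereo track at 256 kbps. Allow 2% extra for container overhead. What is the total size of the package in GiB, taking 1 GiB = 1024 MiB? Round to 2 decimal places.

29.86 GiB

Audio: 256 kbps = 0.256 Mbps.
feature film: 16.756 Mbps × 9240 s × 1.02 = 157921.9 Mb
music video: 33.256 Mbps × 480 s × 1.02 = 16282.1 Mb
drone footage reel: 64.756 Mbps × 709 s × 1.02 = 46830.2 Mb
documentary: 8.056 Mbps × 3180 s × 1.02 = 26130.4 Mb
wedding highlight reel: 23.256 Mbps × 300 s × 1.02 = 7116.3 Mb
animated explainer: 4.056 Mbps × 540 s × 1.02 = 2234.0 Mb
Total: 256515.2 Mb = 32064.4 MB.
= 29.86 GiB.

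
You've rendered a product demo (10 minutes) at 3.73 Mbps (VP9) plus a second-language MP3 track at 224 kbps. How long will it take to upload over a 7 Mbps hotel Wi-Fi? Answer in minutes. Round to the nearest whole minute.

10 min = 600 s
Audio: 224 kbps = 0.224 Mbps.
Total bitrate: 3.954 Mbps.
File: 3.954 Mbps × 600 s = 2372.4 Mb.
At 7 Mbps: 2372.4 / 7 = 338.9 s ≈ 5.65 minutes.

6 minutes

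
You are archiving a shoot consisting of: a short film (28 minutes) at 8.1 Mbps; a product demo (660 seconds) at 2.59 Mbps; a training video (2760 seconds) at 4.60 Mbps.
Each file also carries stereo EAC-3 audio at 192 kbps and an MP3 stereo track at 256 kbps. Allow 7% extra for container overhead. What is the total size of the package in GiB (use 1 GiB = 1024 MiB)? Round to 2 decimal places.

3.77 GiB

Audio total: 192 + 256 = 448 kbps = 0.448 Mbps.
short film: 8.548 Mbps × 1680 s × 1.07 = 15365.9 Mb
product demo: 3.038 Mbps × 660 s × 1.07 = 2145.4 Mb
training video: 5.048 Mbps × 2760 s × 1.07 = 14907.8 Mb
Total: 32419.1 Mb = 4052.4 MB.
= 3.774 GiB.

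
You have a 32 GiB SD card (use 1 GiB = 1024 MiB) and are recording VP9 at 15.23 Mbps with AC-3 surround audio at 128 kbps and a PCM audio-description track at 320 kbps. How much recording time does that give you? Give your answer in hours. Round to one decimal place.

4.9 hours

Audio total: 128 + 320 = 448 kbps = 0.448 Mbps.
Total bitrate: 15.23 + 0.448 = 15.678 Mbps.
Capacity: 32 GiB = 274,878 Mb.
Recording time: 274,878 / 15.678 = 17,533 s ≈ 4.87 hours.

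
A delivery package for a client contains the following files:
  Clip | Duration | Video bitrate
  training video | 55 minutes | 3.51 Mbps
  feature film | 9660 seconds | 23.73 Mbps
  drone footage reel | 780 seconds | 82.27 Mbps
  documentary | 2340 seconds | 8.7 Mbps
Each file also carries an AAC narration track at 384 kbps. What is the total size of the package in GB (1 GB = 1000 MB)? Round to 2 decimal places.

41.44 GB

Audio: 384 kbps = 0.384 Mbps.
training video: 3.894 Mbps × 3300 s = 12850.2 Mb
feature film: 24.114 Mbps × 9660 s = 232941.2 Mb
drone footage reel: 82.654 Mbps × 780 s = 64470.1 Mb
documentary: 9.084 Mbps × 2340 s = 21256.6 Mb
Total: 331518.1 Mb = 41439.8 MB.
= 41.44 GB.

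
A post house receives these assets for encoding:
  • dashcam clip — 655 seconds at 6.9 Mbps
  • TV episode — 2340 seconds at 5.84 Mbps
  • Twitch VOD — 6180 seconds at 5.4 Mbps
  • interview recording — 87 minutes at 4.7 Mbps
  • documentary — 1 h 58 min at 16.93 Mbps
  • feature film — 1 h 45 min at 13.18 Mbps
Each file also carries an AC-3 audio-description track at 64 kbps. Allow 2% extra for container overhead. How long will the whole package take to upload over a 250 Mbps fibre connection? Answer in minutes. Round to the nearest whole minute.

Audio: 64 kbps = 0.064 Mbps.
dashcam clip: 6.964 Mbps × 655 s × 1.02 = 4652.6 Mb
TV episode: 5.904 Mbps × 2340 s × 1.02 = 14091.7 Mb
Twitch VOD: 5.464 Mbps × 6180 s × 1.02 = 34442.9 Mb
interview recording: 4.764 Mbps × 5220 s × 1.02 = 25365.4 Mb
documentary: 16.994 Mbps × 7080 s × 1.02 = 122723.9 Mb
feature film: 13.244 Mbps × 6300 s × 1.02 = 85105.9 Mb
Total: 286382.4 Mb = 35797.8 MB.
At 250 Mbps: 286382.4 / 250 = 1146 s ≈ 19.1 minutes.

19 minutes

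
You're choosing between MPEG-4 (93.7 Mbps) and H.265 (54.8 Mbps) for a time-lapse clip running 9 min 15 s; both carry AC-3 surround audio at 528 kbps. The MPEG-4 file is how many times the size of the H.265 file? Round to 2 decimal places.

1.70

9 min 15 s = 555 s
Audio: 528 kbps = 0.528 Mbps.
MPEG-4: 94.228 Mbps × 555 s = 52296.5 Mb = 6.537 GB.
H.265: 55.328 Mbps × 555 s = 30707.0 Mb = 3.838 GB.
Ratio: 6.537 / 3.838 = 1.703.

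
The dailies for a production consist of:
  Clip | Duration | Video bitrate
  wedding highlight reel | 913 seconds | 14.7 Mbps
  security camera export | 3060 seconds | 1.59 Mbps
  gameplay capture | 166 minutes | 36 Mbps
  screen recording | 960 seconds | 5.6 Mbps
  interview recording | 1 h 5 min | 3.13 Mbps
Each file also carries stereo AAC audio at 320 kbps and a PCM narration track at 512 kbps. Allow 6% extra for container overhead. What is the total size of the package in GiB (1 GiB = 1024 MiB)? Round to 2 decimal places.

50.60 GiB

Audio total: 320 + 512 = 832 kbps = 0.832 Mbps.
wedding highlight reel: 15.532 Mbps × 913 s × 1.06 = 15031.6 Mb
security camera export: 2.422 Mbps × 3060 s × 1.06 = 7856.0 Mb
gameplay capture: 36.832 Mbps × 9960 s × 1.06 = 388857.5 Mb
screen recording: 6.432 Mbps × 960 s × 1.06 = 6545.2 Mb
interview recording: 3.962 Mbps × 3900 s × 1.06 = 16378.9 Mb
Total: 434669.2 Mb = 54333.6 MB.
= 50.60 GiB.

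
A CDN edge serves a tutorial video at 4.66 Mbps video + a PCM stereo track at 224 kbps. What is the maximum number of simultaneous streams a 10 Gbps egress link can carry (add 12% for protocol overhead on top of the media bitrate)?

1828

Audio: 224 kbps = 0.224 Mbps.
Per-viewer media rate: 4.884 Mbps.
On the wire with 12% overhead: 5.470 Mbps.
10 Gbps = 10,000 Mbps; 10,000 / 5.470 = 1828.13 → 1828 viewers.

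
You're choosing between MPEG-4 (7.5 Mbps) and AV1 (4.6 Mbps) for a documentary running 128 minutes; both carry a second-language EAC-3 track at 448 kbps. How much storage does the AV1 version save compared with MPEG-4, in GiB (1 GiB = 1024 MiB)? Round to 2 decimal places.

128 min = 7680 s
Audio: 448 kbps = 0.448 Mbps.
MPEG-4: 7.948 Mbps × 7680 s = 61040.6 Mb = 7.106 GiB.
AV1: 5.048 Mbps × 7680 s = 38768.6 Mb = 4.513 GiB.
Saving: 7.106 − 4.513 = 2.593 GiB.

2.59 GiB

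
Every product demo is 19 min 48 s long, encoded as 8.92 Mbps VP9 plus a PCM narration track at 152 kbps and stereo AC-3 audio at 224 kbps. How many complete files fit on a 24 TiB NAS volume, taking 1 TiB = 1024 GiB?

19115

19 min 48 s = 1188 s
Audio total: 152 + 224 = 376 kbps = 0.376 Mbps.
Total bitrate: 9.296 Mbps.
Per item: 9.296 Mbps × 1188 s = 11,044 Mb = 1,380 MB.
Capacity: 24 TiB = 211,106,233 Mb; 19115.62 items → 19115 complete.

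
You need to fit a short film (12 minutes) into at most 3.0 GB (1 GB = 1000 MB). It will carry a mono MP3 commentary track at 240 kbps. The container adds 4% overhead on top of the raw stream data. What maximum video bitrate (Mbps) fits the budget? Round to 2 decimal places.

Budget: 3.0 GB = 24000.0 Mb.
Stream payload after overhead: 24000.0 / 1.04 = 23076.9 Mb.
12 min = 720 s
Total bitrate budget: 23076.9 Mb / 720 s = 32.051 Mbps.
Audio: 240 kbps = 0.240 Mbps.
Video: 32.051 − 0.240 = 31.811 Mbps.

31.81 Mbps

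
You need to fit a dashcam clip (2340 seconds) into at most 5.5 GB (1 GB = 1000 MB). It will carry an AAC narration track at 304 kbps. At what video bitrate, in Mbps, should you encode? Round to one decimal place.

Budget: 5.5 GB = 44000.0 Mb.
Total bitrate budget: 44000.0 Mb / 2340 s = 18.803 Mbps.
Audio: 304 kbps = 0.304 Mbps.
Video: 18.803 − 0.304 = 18.499 Mbps.

18.5 Mbps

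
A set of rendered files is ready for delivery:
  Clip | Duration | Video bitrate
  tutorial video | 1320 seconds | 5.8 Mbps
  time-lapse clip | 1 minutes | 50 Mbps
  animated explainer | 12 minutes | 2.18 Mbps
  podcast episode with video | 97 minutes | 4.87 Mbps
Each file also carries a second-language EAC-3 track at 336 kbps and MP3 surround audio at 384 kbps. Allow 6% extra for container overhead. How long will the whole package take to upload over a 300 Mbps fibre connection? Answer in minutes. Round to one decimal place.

Audio total: 336 + 384 = 720 kbps = 0.720 Mbps.
tutorial video: 6.520 Mbps × 1320 s × 1.06 = 9122.8 Mb
time-lapse clip: 50.720 Mbps × 60 s × 1.06 = 3225.8 Mb
animated explainer: 2.900 Mbps × 720 s × 1.06 = 2213.3 Mb
podcast episode with video: 5.590 Mbps × 5820 s × 1.06 = 34485.8 Mb
Total: 49047.7 Mb = 6131.0 MB.
At 300 Mbps: 49047.7 / 300 = 163 s ≈ 2.72 minutes.

2.7 minutes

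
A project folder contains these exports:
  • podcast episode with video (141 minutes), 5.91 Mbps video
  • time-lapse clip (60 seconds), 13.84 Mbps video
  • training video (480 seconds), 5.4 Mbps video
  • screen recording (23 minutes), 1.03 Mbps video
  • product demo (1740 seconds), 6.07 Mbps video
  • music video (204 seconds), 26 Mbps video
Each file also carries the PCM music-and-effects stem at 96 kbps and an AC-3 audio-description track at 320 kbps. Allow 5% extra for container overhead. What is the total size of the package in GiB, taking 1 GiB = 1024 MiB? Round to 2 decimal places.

9.27 GiB

Audio total: 96 + 320 = 416 kbps = 0.416 Mbps.
podcast episode with video: 6.326 Mbps × 8460 s × 1.05 = 56193.9 Mb
time-lapse clip: 14.256 Mbps × 60 s × 1.05 = 898.1 Mb
training video: 5.816 Mbps × 480 s × 1.05 = 2931.3 Mb
screen recording: 1.446 Mbps × 1380 s × 1.05 = 2095.3 Mb
product demo: 6.486 Mbps × 1740 s × 1.05 = 11849.9 Mb
music video: 26.416 Mbps × 204 s × 1.05 = 5658.3 Mb
Total: 79626.7 Mb = 9953.3 MB.
= 9.270 GiB.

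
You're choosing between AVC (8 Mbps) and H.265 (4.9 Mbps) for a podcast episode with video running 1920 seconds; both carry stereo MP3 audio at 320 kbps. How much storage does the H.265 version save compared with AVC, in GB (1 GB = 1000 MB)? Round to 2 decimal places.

0.74 GB

Audio: 320 kbps = 0.320 Mbps.
AVC: 8.320 Mbps × 1920 s = 15974.4 Mb = 1.997 GB.
H.265: 5.220 Mbps × 1920 s = 10022.4 Mb = 1.253 GB.
Saving: 1.997 − 1.253 = 0.744 GB.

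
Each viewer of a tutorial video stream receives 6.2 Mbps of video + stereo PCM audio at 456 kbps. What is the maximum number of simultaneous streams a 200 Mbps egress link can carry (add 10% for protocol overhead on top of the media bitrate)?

Audio: 456 kbps = 0.456 Mbps.
Per-viewer media rate: 6.656 Mbps.
On the wire with 10% overhead: 7.322 Mbps.
200 Mbps = 200.0 Mbps; 200.0 / 7.322 = 27.32 → 27 viewers.

27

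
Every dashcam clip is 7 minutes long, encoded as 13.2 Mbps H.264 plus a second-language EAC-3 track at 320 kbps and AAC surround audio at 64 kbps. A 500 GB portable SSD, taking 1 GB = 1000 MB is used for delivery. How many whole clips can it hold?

701

7 min = 420 s
Audio total: 320 + 64 = 384 kbps = 0.384 Mbps.
Total bitrate: 13.584 Mbps.
Per item: 13.584 Mbps × 420 s = 5,705 Mb = 713.2 MB.
Capacity: 500 GB = 4,000,000 Mb; 701.10 items → 701 complete.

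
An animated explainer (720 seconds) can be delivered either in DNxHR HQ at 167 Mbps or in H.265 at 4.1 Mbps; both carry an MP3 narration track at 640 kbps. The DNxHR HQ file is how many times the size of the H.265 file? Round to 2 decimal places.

Audio: 640 kbps = 0.640 Mbps.
DNxHR HQ: 167.640 Mbps × 720 s = 120700.8 Mb = 15.088 GB.
H.265: 4.740 Mbps × 720 s = 3412.8 Mb = 0.427 GB.
Ratio: 15.088 / 0.427 = 35.367.

35.37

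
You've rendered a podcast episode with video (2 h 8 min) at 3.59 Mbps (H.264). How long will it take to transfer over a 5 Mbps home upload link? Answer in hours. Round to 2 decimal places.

1.53 hours

2 h 8 min = 128 min = 7680 s
File: 3.590 Mbps × 7680 s = 27571.2 Mb.
At 5 Mbps: 27571.2 / 5 = 5514.2 s ≈ 1.53 hours.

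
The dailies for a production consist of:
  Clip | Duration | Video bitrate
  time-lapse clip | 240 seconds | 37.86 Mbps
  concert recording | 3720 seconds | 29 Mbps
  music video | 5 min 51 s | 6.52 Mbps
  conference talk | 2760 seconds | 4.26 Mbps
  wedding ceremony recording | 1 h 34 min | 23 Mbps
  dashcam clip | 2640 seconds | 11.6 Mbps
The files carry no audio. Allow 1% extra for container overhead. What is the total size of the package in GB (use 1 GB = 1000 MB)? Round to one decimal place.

36.8 GB

time-lapse clip: 37.860 Mbps × 240 s × 1.01 = 9177.3 Mb
concert recording: 29.000 Mbps × 3720 s × 1.01 = 108958.8 Mb
music video: 6.520 Mbps × 351 s × 1.01 = 2311.4 Mb
conference talk: 4.260 Mbps × 2760 s × 1.01 = 11875.2 Mb
wedding ceremony recording: 23.000 Mbps × 5640 s × 1.01 = 131017.2 Mb
dashcam clip: 11.600 Mbps × 2640 s × 1.01 = 30930.2 Mb
Total: 294270.1 Mb = 36783.8 MB.
= 36.78 GB.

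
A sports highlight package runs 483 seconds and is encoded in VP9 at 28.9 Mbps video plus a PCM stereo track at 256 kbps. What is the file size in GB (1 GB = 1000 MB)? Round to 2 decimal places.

1.76 GB

Audio: 256 kbps = 0.256 Mbps.
Total bitrate: 28.9 + 0.256 = 29.156 Mbps.
Stream data: 29.156 Mbps × 483 s = 14082.3 Mb.
14,082 Mb ÷ 8 = 1,760 MB → 1.760 GB.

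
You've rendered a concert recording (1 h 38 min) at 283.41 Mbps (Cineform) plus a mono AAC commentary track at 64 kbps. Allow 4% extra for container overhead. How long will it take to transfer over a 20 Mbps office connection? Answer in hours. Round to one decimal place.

24.1 hours

1 h 38 min = 98 min = 5880 s
Audio: 64 kbps = 0.064 Mbps.
Total bitrate: 283.474 Mbps.
File: 283.474 Mbps × 5880 s = 1666827.1 Mb.
With 4% container overhead: ×1.04. → 1733500.2 Mb.
At 20 Mbps: 1733500.2 / 20 = 86675.0 s ≈ 24.1 hours.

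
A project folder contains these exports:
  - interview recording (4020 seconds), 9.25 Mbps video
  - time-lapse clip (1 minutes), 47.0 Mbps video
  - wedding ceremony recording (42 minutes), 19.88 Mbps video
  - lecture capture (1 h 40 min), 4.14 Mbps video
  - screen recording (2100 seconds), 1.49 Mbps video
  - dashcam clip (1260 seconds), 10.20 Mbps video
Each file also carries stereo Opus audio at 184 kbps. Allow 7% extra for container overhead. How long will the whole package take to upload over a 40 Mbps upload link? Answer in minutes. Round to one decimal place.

59.7 minutes

Audio: 184 kbps = 0.184 Mbps.
interview recording: 9.434 Mbps × 4020 s × 1.07 = 40579.4 Mb
time-lapse clip: 47.184 Mbps × 60 s × 1.07 = 3029.2 Mb
wedding ceremony recording: 20.064 Mbps × 2520 s × 1.07 = 54100.6 Mb
lecture capture: 4.324 Mbps × 6000 s × 1.07 = 27760.1 Mb
screen recording: 1.674 Mbps × 2100 s × 1.07 = 3761.5 Mb
dashcam clip: 10.384 Mbps × 1260 s × 1.07 = 13999.7 Mb
Total: 143230.5 Mb = 17903.8 MB.
At 40 Mbps: 143230.5 / 40 = 3581 s ≈ 59.7 minutes.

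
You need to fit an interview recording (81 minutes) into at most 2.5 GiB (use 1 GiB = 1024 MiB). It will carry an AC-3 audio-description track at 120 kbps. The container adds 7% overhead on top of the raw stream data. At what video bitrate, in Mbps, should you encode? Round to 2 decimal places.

4.01 Mbps

Budget: 2.5 GiB = 21474.8 Mb.
Stream payload after overhead: 21474.8 / 1.07 = 20069.9 Mb.
81 min = 4860 s
Total bitrate budget: 20069.9 Mb / 4860 s = 4.130 Mbps.
Audio: 120 kbps = 0.120 Mbps.
Video: 4.130 − 0.120 = 4.010 Mbps.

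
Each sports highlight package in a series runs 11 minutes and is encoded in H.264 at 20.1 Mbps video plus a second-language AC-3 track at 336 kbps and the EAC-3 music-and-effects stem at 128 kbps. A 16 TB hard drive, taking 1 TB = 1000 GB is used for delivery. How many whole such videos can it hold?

9431

11 min = 660 s
Audio total: 336 + 128 = 464 kbps = 0.464 Mbps.
Total bitrate: 20.564 Mbps.
Per item: 20.564 Mbps × 660 s = 13,572 Mb = 1,697 MB.
Capacity: 16 TB = 128,000,000 Mb; 9431.02 items → 9431 complete.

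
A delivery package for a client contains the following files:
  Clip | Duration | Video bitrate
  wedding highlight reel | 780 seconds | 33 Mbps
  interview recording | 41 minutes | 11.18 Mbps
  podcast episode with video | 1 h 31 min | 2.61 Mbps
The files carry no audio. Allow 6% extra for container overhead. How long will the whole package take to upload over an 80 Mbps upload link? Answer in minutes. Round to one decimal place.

14.9 minutes

wedding highlight reel: 33.000 Mbps × 780 s × 1.06 = 27284.4 Mb
interview recording: 11.180 Mbps × 2460 s × 1.06 = 29153.0 Mb
podcast episode with video: 2.610 Mbps × 5460 s × 1.06 = 15105.6 Mb
Total: 71543.0 Mb = 8942.9 MB.
At 80 Mbps: 71543.0 / 80 = 894 s ≈ 14.9 minutes.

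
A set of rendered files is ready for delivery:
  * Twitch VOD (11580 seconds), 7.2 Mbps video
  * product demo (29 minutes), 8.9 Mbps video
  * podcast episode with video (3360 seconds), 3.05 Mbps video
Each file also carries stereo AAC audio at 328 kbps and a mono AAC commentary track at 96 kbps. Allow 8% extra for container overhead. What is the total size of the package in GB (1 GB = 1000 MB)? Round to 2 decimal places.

Audio total: 328 + 96 = 424 kbps = 0.424 Mbps.
Twitch VOD: 7.624 Mbps × 11580 s × 1.08 = 95348.8 Mb
product demo: 9.324 Mbps × 1740 s × 1.08 = 17521.7 Mb
podcast episode with video: 3.474 Mbps × 3360 s × 1.08 = 12606.5 Mb
Total: 125476.9 Mb = 15684.6 MB.
= 15.68 GB.

15.68 GB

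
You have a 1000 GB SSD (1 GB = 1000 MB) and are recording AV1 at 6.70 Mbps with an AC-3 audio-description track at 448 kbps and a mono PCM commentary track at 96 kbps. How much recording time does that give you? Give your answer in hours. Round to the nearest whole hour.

Audio total: 448 + 96 = 544 kbps = 0.544 Mbps.
Total bitrate: 6.70 + 0.544 = 7.244 Mbps.
Capacity: 1000 GB = 8,000,000 Mb.
Recording time: 8,000,000 / 7.244 = 1,104,362 s ≈ 307 hours.

307 hours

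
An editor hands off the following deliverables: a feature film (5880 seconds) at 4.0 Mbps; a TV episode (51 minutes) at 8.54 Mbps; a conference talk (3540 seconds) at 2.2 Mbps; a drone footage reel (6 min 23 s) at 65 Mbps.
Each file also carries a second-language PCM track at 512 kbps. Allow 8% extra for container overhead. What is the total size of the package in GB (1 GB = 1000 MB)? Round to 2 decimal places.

12.00 GB

Audio: 512 kbps = 0.512 Mbps.
feature film: 4.512 Mbps × 5880 s × 1.08 = 28653.0 Mb
TV episode: 9.052 Mbps × 3060 s × 1.08 = 29915.0 Mb
conference talk: 2.712 Mbps × 3540 s × 1.08 = 10368.5 Mb
drone footage reel: 65.512 Mbps × 383 s × 1.08 = 27098.4 Mb
Total: 96035.0 Mb = 12004.4 MB.
= 12.00 GB.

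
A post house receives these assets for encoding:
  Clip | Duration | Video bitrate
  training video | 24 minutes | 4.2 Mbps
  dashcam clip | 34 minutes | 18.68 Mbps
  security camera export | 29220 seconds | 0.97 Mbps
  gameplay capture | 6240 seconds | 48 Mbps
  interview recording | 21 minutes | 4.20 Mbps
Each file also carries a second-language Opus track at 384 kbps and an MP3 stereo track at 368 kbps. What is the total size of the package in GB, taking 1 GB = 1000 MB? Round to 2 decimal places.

Audio total: 384 + 368 = 752 kbps = 0.752 Mbps.
training video: 4.952 Mbps × 1440 s = 7130.9 Mb
dashcam clip: 19.432 Mbps × 2040 s = 39641.3 Mb
security camera export: 1.722 Mbps × 29220 s = 50316.8 Mb
gameplay capture: 48.752 Mbps × 6240 s = 304212.5 Mb
interview recording: 4.952 Mbps × 1260 s = 6239.5 Mb
Total: 407541.0 Mb = 50942.6 MB.
= 50.94 GB.

50.94 GB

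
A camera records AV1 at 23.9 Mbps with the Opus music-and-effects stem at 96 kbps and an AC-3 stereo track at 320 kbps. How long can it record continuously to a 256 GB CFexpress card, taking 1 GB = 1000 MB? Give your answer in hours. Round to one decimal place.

23.4 hours

Audio total: 96 + 320 = 416 kbps = 0.416 Mbps.
Total bitrate: 23.9 + 0.416 = 24.316 Mbps.
Capacity: 256 GB = 2,048,000 Mb.
Recording time: 2,048,000 / 24.316 = 84,224 s ≈ 23.4 hours.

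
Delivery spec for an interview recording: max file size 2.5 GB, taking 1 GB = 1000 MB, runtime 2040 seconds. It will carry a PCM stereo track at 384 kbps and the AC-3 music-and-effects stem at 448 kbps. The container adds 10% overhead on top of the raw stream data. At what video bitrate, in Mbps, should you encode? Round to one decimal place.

8.1 Mbps

Budget: 2.5 GB = 20000.0 Mb.
Stream payload after overhead: 20000.0 / 1.10 = 18181.8 Mb.
Total bitrate budget: 18181.8 Mb / 2040 s = 8.913 Mbps.
Audio total: 384 + 448 = 832 kbps = 0.832 Mbps.
Video: 8.913 − 0.832 = 8.081 Mbps.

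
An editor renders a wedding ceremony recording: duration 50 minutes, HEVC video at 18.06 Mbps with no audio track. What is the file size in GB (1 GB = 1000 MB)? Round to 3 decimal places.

6.773 GB

50 min = 3000 s
Total bitrate: 18.06 Mbps.
Stream data: 18.060 Mbps × 3000 s = 54180.0 Mb.
54,180 Mb ÷ 8 = 6,772 MB → 6.772 GB.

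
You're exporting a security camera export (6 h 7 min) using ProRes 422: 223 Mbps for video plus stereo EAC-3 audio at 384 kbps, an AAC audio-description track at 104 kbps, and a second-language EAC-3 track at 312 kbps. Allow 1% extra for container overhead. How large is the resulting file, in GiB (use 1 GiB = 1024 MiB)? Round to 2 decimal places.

6 h 7 min = 367 min = 22020 s
Audio total: 384 + 104 + 312 = 800 kbps = 0.800 Mbps.
Total bitrate: 223 + 0.800 = 223.800 Mbps.
Stream data: 223.800 Mbps × 22020 s = 4928076.0 Mb.
With 1% container overhead: ×1.01.
4,977,357 Mb = 622,169,595,000 bytes ÷ 1,073,741,824 = 579.4 GiB.

579.44 GiB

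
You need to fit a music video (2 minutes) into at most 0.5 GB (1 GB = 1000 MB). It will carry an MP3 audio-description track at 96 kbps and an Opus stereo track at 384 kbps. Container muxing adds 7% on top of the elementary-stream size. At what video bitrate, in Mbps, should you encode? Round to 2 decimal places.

30.67 Mbps

Budget: 0.5 GB = 4000.0 Mb.
Stream payload after overhead: 4000.0 / 1.07 = 3738.3 Mb.
2 min = 120 s
Total bitrate budget: 3738.3 Mb / 120 s = 31.153 Mbps.
Audio total: 96 + 384 = 480 kbps = 0.480 Mbps.
Video: 31.153 − 0.480 = 30.673 Mbps.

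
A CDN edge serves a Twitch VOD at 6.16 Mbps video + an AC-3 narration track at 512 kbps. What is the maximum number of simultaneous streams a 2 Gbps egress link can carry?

Audio: 512 kbps = 0.512 Mbps.
Per-viewer media rate: 6.672 Mbps.
2 Gbps = 2,000 Mbps; 2,000 / 6.672 = 299.76 → 299 viewers.

299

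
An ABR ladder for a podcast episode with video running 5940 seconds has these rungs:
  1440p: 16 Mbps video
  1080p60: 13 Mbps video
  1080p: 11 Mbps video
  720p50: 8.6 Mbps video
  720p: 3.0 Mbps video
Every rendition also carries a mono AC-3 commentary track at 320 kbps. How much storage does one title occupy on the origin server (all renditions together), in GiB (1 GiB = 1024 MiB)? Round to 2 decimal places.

Audio: 320 kbps = 0.320 Mbps.
Sum of rendition bitrates: (16+0.320) + (13+0.320) + (11+0.320) + (8.6+0.320) + (3.0+0.320) = 53.200 Mbps.
× 5940 s = 316,008 Mb = 39,501 MB = 36.79 GiB.

36.79 GiB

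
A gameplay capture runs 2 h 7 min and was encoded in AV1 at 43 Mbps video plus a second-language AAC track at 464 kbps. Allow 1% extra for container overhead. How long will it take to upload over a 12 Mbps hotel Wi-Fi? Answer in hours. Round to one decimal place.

2 h 7 min = 127 min = 7620 s
Audio: 464 kbps = 0.464 Mbps.
Total bitrate: 43.464 Mbps.
File: 43.464 Mbps × 7620 s = 331195.7 Mb.
With 1% container overhead: ×1.01. → 334507.6 Mb.
At 12 Mbps: 334507.6 / 12 = 27875.6 s ≈ 7.74 hours.

7.7 hours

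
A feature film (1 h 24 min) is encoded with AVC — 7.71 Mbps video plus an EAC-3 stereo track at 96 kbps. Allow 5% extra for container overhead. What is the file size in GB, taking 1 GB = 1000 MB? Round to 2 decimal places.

1 h 24 min = 84 min = 5040 s
Audio: 96 kbps = 0.096 Mbps.
Total bitrate: 7.71 + 0.096 = 7.806 Mbps.
Stream data: 7.806 Mbps × 5040 s = 39342.2 Mb.
With 5% container overhead: ×1.05.
41,309 Mb ÷ 8 = 5,164 MB → 5.164 GB.

5.16 GB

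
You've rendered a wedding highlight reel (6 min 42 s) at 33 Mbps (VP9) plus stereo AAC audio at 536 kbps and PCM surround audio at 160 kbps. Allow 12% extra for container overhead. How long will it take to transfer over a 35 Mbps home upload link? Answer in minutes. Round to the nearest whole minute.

6 min 42 s = 402 s
Audio total: 536 + 160 = 696 kbps = 0.696 Mbps.
Total bitrate: 33.696 Mbps.
File: 33.696 Mbps × 402 s = 13545.8 Mb.
With 12% container overhead: ×1.12. → 15171.3 Mb.
At 35 Mbps: 15171.3 / 35 = 433.5 s ≈ 7.22 minutes.

7 minutes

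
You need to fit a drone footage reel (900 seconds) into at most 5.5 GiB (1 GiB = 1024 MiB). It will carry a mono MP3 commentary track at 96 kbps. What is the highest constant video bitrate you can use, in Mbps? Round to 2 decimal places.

Budget: 5.5 GiB = 47244.6 Mb.
Total bitrate budget: 47244.6 Mb / 900 s = 52.494 Mbps.
Audio: 96 kbps = 0.096 Mbps.
Video: 52.494 − 0.096 = 52.398 Mbps.

52.40 Mbps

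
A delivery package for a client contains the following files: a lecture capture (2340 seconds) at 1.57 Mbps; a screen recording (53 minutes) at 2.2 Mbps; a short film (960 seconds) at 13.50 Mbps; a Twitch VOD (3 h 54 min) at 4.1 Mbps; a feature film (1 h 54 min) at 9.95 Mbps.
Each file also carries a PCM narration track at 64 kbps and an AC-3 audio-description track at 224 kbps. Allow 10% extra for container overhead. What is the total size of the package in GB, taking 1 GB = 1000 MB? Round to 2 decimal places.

21.61 GB

Audio total: 64 + 224 = 288 kbps = 0.288 Mbps.
lecture capture: 1.858 Mbps × 2340 s × 1.10 = 4782.5 Mb
screen recording: 2.488 Mbps × 3180 s × 1.10 = 8703.0 Mb
short film: 13.788 Mbps × 960 s × 1.10 = 14560.1 Mb
Twitch VOD: 4.388 Mbps × 14040 s × 1.10 = 67768.3 Mb
feature film: 10.238 Mbps × 6840 s × 1.10 = 77030.7 Mb
Total: 172844.6 Mb = 21605.6 MB.
= 21.61 GB.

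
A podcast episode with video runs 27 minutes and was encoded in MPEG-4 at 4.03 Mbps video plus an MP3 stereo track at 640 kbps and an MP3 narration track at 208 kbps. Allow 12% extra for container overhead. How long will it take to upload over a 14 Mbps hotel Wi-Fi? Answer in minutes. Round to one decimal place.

27 min = 1620 s
Audio total: 640 + 208 = 848 kbps = 0.848 Mbps.
Total bitrate: 4.878 Mbps.
File: 4.878 Mbps × 1620 s = 7902.4 Mb.
With 12% container overhead: ×1.12. → 8850.6 Mb.
At 14 Mbps: 8850.6 / 14 = 632.2 s ≈ 10.5 minutes.

10.5 minutes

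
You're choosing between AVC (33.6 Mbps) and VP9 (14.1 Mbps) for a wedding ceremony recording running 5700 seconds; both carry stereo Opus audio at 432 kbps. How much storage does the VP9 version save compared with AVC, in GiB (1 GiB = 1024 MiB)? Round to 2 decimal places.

Audio: 432 kbps = 0.432 Mbps.
AVC: 34.032 Mbps × 5700 s = 193982.4 Mb = 22.583 GiB.
VP9: 14.532 Mbps × 5700 s = 82832.4 Mb = 9.643 GiB.
Saving: 22.583 − 9.643 = 12.940 GiB.

12.94 GiB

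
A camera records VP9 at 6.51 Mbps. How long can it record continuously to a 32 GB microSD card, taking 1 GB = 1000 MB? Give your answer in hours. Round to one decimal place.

Capacity: 32 GB = 256,000 Mb.
Recording time: 256,000 / 6.510 = 39,324 s ≈ 10.9 hours.

10.9 hours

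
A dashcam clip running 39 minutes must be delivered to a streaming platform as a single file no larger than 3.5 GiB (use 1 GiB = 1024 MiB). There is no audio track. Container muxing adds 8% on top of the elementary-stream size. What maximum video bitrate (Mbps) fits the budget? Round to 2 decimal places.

11.90 Mbps

Budget: 3.5 GiB = 30064.8 Mb.
Stream payload after overhead: 30064.8 / 1.08 = 27837.8 Mb.
39 min = 2340 s
Total bitrate budget: 27837.8 Mb / 2340 s = 11.896 Mbps.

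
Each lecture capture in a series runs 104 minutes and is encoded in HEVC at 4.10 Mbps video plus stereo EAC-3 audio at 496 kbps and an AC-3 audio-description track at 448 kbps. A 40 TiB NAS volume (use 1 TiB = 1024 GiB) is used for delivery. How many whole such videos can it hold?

104 min = 6240 s
Audio total: 496 + 448 = 944 kbps = 0.944 Mbps.
Total bitrate: 5.044 Mbps.
Per item: 5.044 Mbps × 6240 s = 31,475 Mb = 3,934 MB.
Capacity: 40 TiB = 351,843,721 Mb; 11178.67 items → 11178 complete.

11178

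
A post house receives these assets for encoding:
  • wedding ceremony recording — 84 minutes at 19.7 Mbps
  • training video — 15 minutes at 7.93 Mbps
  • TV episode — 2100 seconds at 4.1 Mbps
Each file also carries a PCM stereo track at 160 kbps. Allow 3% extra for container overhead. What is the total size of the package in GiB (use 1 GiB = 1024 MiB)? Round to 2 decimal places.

Audio: 160 kbps = 0.160 Mbps.
wedding ceremony recording: 19.860 Mbps × 5040 s × 1.03 = 103097.2 Mb
training video: 8.090 Mbps × 900 s × 1.03 = 7499.4 Mb
TV episode: 4.260 Mbps × 2100 s × 1.03 = 9214.4 Mb
Total: 119811.0 Mb = 14976.4 MB.
= 13.95 GiB.

13.95 GiB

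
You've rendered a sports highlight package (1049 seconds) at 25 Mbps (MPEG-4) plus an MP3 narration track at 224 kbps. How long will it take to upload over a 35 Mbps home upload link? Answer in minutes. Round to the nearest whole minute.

13 minutes

Audio: 224 kbps = 0.224 Mbps.
Total bitrate: 25.224 Mbps.
File: 25.224 Mbps × 1049 s = 26460.0 Mb.
At 35 Mbps: 26460.0 / 35 = 756.0 s ≈ 12.6 minutes.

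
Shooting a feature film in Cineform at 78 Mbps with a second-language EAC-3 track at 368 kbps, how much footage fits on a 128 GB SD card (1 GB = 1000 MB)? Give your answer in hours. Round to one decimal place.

Audio: 368 kbps = 0.368 Mbps.
Total bitrate: 78 + 0.368 = 78.368 Mbps.
Capacity: 128 GB = 1,024,000 Mb.
Recording time: 1,024,000 / 78.368 = 13,067 s ≈ 3.63 hours.

3.6 hours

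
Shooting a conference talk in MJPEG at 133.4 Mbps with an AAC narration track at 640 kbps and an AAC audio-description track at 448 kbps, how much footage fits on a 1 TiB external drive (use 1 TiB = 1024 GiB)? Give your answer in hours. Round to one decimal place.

Audio total: 640 + 448 = 1088 kbps = 1.088 Mbps.
Total bitrate: 133.4 + 1.088 = 134.488 Mbps.
Capacity: 1 TiB = 8,796,093 Mb.
Recording time: 8,796,093 / 134.488 = 65,404 s ≈ 18.2 hours.

18.2 hours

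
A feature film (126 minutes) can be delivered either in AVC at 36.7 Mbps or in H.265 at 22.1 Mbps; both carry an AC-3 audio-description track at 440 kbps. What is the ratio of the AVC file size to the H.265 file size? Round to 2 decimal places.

126 min = 7560 s
Audio: 440 kbps = 0.440 Mbps.
AVC: 37.140 Mbps × 7560 s = 280778.4 Mb = 32.687 GiB.
H.265: 22.540 Mbps × 7560 s = 170402.4 Mb = 19.837 GiB.
Ratio: 32.687 / 19.837 = 1.648.

1.65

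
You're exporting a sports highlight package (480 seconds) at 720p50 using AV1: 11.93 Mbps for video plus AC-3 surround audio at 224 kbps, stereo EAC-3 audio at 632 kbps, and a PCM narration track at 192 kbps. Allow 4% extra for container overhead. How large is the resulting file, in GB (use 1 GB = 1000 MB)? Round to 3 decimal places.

Audio total: 224 + 632 + 192 = 1048 kbps = 1.048 Mbps.
Total bitrate: 11.93 + 1.048 = 12.978 Mbps.
Stream data: 12.978 Mbps × 480 s = 6229.4 Mb.
With 4% container overhead: ×1.04.
6,479 Mb ÷ 8 = 809.8 MB → 0.8098 GB.

0.810 GB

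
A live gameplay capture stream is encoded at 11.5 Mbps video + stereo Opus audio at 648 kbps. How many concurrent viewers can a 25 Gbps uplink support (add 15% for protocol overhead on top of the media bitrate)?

1789

Audio: 648 kbps = 0.648 Mbps.
Per-viewer media rate: 12.148 Mbps.
On the wire with 15% overhead: 13.970 Mbps.
25 Gbps = 25,000 Mbps; 25,000 / 13.970 = 1789.52 → 1789 viewers.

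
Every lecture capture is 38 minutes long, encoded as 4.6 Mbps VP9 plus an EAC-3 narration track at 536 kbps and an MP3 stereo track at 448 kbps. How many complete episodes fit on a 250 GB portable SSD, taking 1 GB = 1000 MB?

157

38 min = 2280 s
Audio total: 536 + 448 = 984 kbps = 0.984 Mbps.
Total bitrate: 5.584 Mbps.
Per item: 5.584 Mbps × 2280 s = 12,732 Mb = 1,591 MB.
Capacity: 250 GB = 2,000,000 Mb; 157.09 items → 157 complete.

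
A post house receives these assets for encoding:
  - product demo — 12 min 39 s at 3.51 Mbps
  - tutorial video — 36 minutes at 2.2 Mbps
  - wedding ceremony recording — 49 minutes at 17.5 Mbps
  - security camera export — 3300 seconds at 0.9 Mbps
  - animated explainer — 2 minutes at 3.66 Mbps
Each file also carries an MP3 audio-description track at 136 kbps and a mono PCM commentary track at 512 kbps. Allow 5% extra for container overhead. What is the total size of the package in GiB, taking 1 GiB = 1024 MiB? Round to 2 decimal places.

Audio total: 136 + 512 = 648 kbps = 0.648 Mbps.
product demo: 4.158 Mbps × 759 s × 1.05 = 3313.7 Mb
tutorial video: 2.848 Mbps × 2160 s × 1.05 = 6459.3 Mb
wedding ceremony recording: 18.148 Mbps × 2940 s × 1.05 = 56022.9 Mb
security camera export: 1.548 Mbps × 3300 s × 1.05 = 5363.8 Mb
animated explainer: 4.308 Mbps × 120 s × 1.05 = 542.8 Mb
Total: 71702.5 Mb = 8962.8 MB.
= 8.347 GiB.

8.35 GiB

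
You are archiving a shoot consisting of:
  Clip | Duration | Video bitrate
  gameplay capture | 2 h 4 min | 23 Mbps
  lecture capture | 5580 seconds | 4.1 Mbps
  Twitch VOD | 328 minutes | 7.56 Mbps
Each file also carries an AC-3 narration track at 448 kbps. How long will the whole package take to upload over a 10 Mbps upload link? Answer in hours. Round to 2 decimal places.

Audio: 448 kbps = 0.448 Mbps.
gameplay capture: 23.448 Mbps × 7440 s = 174453.1 Mb
lecture capture: 4.548 Mbps × 5580 s = 25377.8 Mb
Twitch VOD: 8.008 Mbps × 19680 s = 157597.4 Mb
Total: 357428.4 Mb = 44678.6 MB.
At 10 Mbps: 357428.4 / 10 = 35743 s ≈ 9.93 hours.

9.93 hours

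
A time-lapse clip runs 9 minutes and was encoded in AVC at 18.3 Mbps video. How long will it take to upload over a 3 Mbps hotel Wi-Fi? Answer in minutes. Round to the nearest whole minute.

55 minutes

9 min = 540 s
File: 18.300 Mbps × 540 s = 9882.0 Mb.
At 3 Mbps: 9882.0 / 3 = 3294.0 s ≈ 54.9 minutes.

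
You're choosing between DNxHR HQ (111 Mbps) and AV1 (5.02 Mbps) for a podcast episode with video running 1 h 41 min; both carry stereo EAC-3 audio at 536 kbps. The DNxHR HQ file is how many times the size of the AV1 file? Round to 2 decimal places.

1 h 41 min = 101 min = 6060 s
Audio: 536 kbps = 0.536 Mbps.
DNxHR HQ: 111.536 Mbps × 6060 s = 675908.2 Mb = 84.489 GB.
AV1: 5.556 Mbps × 6060 s = 33669.4 Mb = 4.209 GB.
Ratio: 84.489 / 4.209 = 20.075.

20.07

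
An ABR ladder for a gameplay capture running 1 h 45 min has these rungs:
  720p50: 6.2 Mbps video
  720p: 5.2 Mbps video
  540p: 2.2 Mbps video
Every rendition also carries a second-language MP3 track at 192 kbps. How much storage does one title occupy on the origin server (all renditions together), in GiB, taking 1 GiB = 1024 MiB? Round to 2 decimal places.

10.40 GiB

1 h 45 min = 105 min = 6300 s
Audio: 192 kbps = 0.192 Mbps.
Sum of rendition bitrates: (6.2+0.192) + (5.2+0.192) + (2.2+0.192) = 14.176 Mbps.
× 6300 s = 89,309 Mb = 11,164 MB = 10.40 GiB.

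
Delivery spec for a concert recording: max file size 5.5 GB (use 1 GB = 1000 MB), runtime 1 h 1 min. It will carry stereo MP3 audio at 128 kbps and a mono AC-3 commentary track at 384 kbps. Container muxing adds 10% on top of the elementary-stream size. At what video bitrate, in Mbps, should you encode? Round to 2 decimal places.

Budget: 5.5 GB = 44000.0 Mb.
Stream payload after overhead: 44000.0 / 1.10 = 40000.0 Mb.
1 h 1 min = 61 min = 3660 s
Total bitrate budget: 40000.0 Mb / 3660 s = 10.929 Mbps.
Audio total: 128 + 384 = 512 kbps = 0.512 Mbps.
Video: 10.929 − 0.512 = 10.417 Mbps.

10.42 Mbps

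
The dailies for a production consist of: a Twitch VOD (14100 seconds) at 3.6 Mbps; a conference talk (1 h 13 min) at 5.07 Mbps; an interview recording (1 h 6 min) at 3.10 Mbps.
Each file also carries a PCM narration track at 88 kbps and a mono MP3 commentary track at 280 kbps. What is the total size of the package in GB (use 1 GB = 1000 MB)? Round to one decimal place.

Audio total: 88 + 280 = 368 kbps = 0.368 Mbps.
Twitch VOD: 3.968 Mbps × 14100 s = 55948.8 Mb
conference talk: 5.438 Mbps × 4380 s = 23818.4 Mb
interview recording: 3.468 Mbps × 3960 s = 13733.3 Mb
Total: 93500.5 Mb = 11687.6 MB.
= 11.69 GB.

11.7 GB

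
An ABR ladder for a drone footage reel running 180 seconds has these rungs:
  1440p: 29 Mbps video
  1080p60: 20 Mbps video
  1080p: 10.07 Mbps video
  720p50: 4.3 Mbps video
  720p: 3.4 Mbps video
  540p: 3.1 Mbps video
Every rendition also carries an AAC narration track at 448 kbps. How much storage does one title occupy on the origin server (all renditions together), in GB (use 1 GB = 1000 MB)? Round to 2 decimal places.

1.63 GB

Audio: 448 kbps = 0.448 Mbps.
Sum of rendition bitrates: (29+0.448) + (20+0.448) + (10.07+0.448) + (4.3+0.448) + (3.4+0.448) + (3.1+0.448) = 72.558 Mbps.
× 180 s = 13,060 Mb = 1,633 MB = 1.633 GB.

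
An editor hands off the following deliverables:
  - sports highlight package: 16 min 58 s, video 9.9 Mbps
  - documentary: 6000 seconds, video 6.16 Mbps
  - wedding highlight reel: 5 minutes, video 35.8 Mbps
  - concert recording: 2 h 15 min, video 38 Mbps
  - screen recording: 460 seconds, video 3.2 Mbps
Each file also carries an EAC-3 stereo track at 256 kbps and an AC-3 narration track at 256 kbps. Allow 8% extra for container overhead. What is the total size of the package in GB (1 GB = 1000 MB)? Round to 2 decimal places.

50.65 GB

Audio total: 256 + 256 = 512 kbps = 0.512 Mbps.
sports highlight package: 10.412 Mbps × 1018 s × 1.08 = 11447.4 Mb
documentary: 6.672 Mbps × 6000 s × 1.08 = 43234.6 Mb
wedding highlight reel: 36.312 Mbps × 300 s × 1.08 = 11765.1 Mb
concert recording: 38.512 Mbps × 8100 s × 1.08 = 336903.0 Mb
screen recording: 3.712 Mbps × 460 s × 1.08 = 1844.1 Mb
Total: 405194.1 Mb = 50649.3 MB.
= 50.65 GB.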